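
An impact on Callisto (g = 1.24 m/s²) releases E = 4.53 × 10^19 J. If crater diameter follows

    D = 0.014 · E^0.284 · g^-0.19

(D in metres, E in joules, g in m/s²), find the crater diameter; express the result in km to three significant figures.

D ≈ 5.14 km

E^0.284 = (4.53 × 10^19)^0.284 = 3.822 × 10^5
g^-0.19 = 1.24^-0.19 = 0.9600
D = 0.014 × 3.822 × 10^5 × 0.9600 = 5137 m
   = 5.137 km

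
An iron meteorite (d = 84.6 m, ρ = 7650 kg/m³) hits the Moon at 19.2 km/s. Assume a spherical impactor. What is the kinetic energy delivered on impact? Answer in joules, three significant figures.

E ≈ 4.47 × 10^17 J

v = 19200 m/s.
Mass m = (π/6) ρ d³ = (π/6) × 7650 × (84.6)³ = 2.425 × 10^9 kg
E = ½ m v² = 0.5 × 2.425 × 10^9 × (19200)² = 4.470 × 10^17 J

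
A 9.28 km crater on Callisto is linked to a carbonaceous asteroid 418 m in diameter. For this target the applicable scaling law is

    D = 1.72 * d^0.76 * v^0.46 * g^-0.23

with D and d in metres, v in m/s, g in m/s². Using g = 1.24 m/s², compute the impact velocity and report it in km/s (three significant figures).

Rearranging for v: v = [D / (1.72 · 418^0.76 · 1.24^-0.23)]^(1/0.46).
D = 9280 m.
418^0.76 = 98.20
1.24^-0.23 = 0.9517
Denominator = 1.72 × 98.20 × 0.9517 = 160.7
D / 160.7 = 9280 / 160.7 = 57.75
v = 57.75^(1/0.46) = 57.75^2.1739 = 6752 m/s

v ≈ 6.75 km/s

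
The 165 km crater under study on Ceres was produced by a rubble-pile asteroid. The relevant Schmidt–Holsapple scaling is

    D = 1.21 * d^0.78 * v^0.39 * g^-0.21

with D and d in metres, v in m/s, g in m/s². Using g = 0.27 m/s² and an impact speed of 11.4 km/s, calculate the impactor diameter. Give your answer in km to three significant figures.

Rearranging for d: d = [D / (1.21 · 11400^0.39 · 0.27^-0.21)]^(1/0.78).
D = 165000 m.
11400^0.39 = 38.21
0.27^-0.21 = 1.316
Denominator = 1.21 × 38.21 × 1.316 = 60.84
D / 60.84 = 165000 / 60.84 = 2712
d = 2712^(1/0.78) = 2712^1.2821 = 25224 m

d ≈ 25.2 km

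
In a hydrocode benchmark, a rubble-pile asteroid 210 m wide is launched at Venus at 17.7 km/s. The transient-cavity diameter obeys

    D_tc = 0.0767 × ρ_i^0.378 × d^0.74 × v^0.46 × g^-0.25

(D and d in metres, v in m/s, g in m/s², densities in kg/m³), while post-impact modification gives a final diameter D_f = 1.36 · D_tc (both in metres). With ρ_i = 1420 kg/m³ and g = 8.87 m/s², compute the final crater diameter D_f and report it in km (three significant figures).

v = 17700 m/s.
ρ_i^0.378 = 1420^0.378 = 15.54
d^0.74 = 210^0.74 = 52.29
v^0.46 = 17700^0.46 = 89.96
g^-0.25 = 8.87^-0.25 = 0.5795
D_tc = 0.0767 × 15.54 × 52.29 × 89.96 × 0.5795 = 3249 m
D_f = 1.36 × 3249 = 4419 m
     = 4.419 km

D_f ≈ 4.42 km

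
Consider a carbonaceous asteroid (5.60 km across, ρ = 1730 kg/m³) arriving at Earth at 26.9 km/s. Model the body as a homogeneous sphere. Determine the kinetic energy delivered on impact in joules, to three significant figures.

d = 5600 m; v = 26900 m/s.
Mass m = (π/6) ρ d³ = (π/6) × 1730 × (5600)³ = 1.591 × 10^14 kg
E = ½ m v² = 0.5 × 1.591 × 10^14 × (26900)² = 5.756 × 10^22 J

E ≈ 5.76 × 10^22 J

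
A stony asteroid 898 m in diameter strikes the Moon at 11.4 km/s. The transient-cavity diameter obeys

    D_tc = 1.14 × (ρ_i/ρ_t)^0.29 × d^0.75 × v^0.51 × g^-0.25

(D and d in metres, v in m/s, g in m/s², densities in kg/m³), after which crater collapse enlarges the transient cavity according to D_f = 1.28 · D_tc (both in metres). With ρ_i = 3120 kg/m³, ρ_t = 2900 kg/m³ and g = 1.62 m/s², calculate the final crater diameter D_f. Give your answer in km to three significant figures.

D_f ≈ 25.4 km

v = 11400 m/s.
(ρ_i/ρ_t)^0.29 = (3120/2900)^0.29 = 1.021
d^0.75 = 898^0.75 = 164.0
v^0.51 = 11400^0.51 = 117.2
g^-0.25 = 1.62^-0.25 = 0.8864
D_tc = 1.14 × 1.021 × 164.0 × 117.2 × 0.8864 = 19830 m
D_f = 1.28 × 19830 = 25382 m
     = 25.38 km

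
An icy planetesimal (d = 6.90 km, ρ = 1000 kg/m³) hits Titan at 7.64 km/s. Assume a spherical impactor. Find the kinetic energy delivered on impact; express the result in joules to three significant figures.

E ≈ 5.02 × 10^21 J

d = 6900 m; v = 7640 m/s.
Mass m = (π/6) ρ d³ = (π/6) × 1000 × (6900)³ = 1.720 × 10^14 kg
E = ½ m v² = 0.5 × 1.720 × 10^14 × (7640)² = 5.020 × 10^21 J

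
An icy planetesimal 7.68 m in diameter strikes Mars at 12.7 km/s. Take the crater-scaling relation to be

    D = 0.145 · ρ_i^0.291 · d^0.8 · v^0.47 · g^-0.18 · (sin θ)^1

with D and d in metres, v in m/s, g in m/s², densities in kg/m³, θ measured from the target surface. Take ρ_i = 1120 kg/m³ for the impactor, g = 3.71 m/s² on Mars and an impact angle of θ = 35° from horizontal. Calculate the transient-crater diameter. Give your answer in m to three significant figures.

In SI units: v = 12700 m/s.
ρ_i^0.291 = 1120^0.291 = 7.715
d^0.8 = 7.68^0.8 = 5.108
v^0.47 = 12700^0.47 = 84.88
g^-0.18 = 3.71^-0.18 = 0.7898
(sin 35°)^1 = 0.5736^1 = 0.5736
D = 0.145 × 7.715 × 5.108 × 84.88 × 0.7898 × 0.5736 = 219.7 m

D ≈ 220 m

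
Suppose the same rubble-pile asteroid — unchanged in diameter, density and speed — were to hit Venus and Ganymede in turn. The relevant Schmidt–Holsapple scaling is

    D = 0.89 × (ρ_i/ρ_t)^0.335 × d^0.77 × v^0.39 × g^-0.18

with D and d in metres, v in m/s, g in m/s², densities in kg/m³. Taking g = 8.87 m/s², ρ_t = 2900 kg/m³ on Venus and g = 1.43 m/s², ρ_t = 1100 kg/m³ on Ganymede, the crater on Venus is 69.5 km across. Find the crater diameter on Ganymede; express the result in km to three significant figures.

The impactor-only factors (d, v, ρ_i) cancel in the ratio, leaving D_Ganymede/D_Venus = (g_Ganymede/g_Venus)^-0.18 · (ρ_t,Venus/ρ_t,Ganymede)^0.335.
(1.43/8.87)^-0.18 = 0.1612^-0.18 = 1.389
(2900/1100)^0.335 = 2.636^0.335 = 1.384
Ratio = 1.389 × 1.384 = 1.922
D_Ganymede = 1.922 × 69.5 km = 134 km

D ≈ 134 km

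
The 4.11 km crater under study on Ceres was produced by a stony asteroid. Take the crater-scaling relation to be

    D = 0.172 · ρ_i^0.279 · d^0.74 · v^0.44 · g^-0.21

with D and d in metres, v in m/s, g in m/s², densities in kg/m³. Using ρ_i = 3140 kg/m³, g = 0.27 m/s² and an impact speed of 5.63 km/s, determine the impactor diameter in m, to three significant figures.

d ≈ 161 m

Rearranging for d: d = [D / (0.172 · 3140^0.279 · 5630^0.44 · 0.27^-0.21)]^(1/0.74).
D = 4110 m.
3140^0.279 = 9.455
5630^0.44 = 44.69
0.27^-0.21 = 1.316
Denominator = 0.172 × 9.455 × 44.69 × 1.316 = 95.64
D / 95.64 = 4110 / 95.64 = 42.97
d = 42.97^(1/0.74) = 42.97^1.3514 = 161.1 m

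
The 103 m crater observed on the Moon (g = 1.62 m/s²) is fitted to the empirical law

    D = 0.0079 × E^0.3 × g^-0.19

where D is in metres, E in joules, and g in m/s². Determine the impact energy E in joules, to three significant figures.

E ≈ 7.08 × 10^13 J

Rearranging: E = [D / (0.0079 · g^-0.19)]^(1/0.3).
g^-0.19 = 1.62^-0.19 = 0.9124
D / (0.0079 × 0.9124) = 103 / (7.208 × 10^-3) = 1.429 × 10^4
E = (1.429 × 10^4)^3.3333 = 7.079 × 10^13 J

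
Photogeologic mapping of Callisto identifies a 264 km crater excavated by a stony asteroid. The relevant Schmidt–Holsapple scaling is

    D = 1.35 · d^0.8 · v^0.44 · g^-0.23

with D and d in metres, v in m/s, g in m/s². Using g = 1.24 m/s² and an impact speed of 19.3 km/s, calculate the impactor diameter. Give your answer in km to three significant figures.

Rearranging for d: d = [D / (1.35 · 19300^0.44 · 1.24^-0.23)]^(1/0.8).
D = 264000 m.
19300^0.44 = 76.85
1.24^-0.23 = 0.9517
Denominator = 1.35 × 76.85 × 0.9517 = 98.74
D / 98.74 = 264000 / 98.74 = 2674
d = 2674^(1/0.8) = 2674^1.25 = 19229 m

d ≈ 19.2 km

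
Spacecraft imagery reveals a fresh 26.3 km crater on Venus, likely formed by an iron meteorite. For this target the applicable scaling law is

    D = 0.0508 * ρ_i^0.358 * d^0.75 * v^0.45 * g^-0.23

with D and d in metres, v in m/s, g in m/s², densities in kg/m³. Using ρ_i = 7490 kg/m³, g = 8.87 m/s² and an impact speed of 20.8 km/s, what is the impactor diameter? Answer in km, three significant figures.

Rearranging for d: d = [D / (0.0508 · 7490^0.358 · 20800^0.45 · 8.87^-0.23)]^(1/0.75).
D = 26300 m.
7490^0.358 = 24.38
20800^0.45 = 87.73
8.87^-0.23 = 0.6053
Denominator = 0.0508 × 24.38 × 87.73 × 0.6053 = 65.77
D / 65.77 = 26300 / 65.77 = 399.9
d = 399.9^(1/0.75) = 399.9^1.3333 = 2946 m

d ≈ 2.95 km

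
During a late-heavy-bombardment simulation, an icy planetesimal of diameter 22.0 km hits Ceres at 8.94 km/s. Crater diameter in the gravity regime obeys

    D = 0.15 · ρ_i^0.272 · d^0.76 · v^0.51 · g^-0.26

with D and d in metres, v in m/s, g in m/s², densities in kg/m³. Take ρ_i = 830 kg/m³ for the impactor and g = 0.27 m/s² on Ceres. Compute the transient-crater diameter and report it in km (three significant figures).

In SI units: d = 22000 m, v = 8940 m/s.
ρ_i^0.272 = 830^0.272 = 6.223
d^0.76 = 22000^0.76 = 1996
v^0.51 = 8940^0.51 = 103.6
g^-0.26 = 0.27^-0.26 = 1.406
D = 0.15 × 6.223 × 1996 × 103.6 × 1.406 = 2.714 × 10^5 m
   = 271.4 km

D ≈ 271 km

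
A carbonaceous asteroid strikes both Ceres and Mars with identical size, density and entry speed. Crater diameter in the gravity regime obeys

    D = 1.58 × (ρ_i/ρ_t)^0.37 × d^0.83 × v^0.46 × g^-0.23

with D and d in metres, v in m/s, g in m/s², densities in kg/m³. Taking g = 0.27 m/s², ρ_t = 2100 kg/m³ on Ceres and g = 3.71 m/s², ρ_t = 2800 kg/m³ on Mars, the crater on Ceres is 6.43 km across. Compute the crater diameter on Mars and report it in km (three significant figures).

The impactor-only factors (d, v, ρ_i) cancel in the ratio, leaving D_Mars/D_Ceres = (g_Mars/g_Ceres)^-0.23 · (ρ_t,Ceres/ρ_t,Mars)^0.37.
(3.71/0.27)^-0.23 = 13.74^-0.23 = 0.5473
(2100/2800)^0.37 = 0.7500^0.37 = 0.8990
Ratio = 0.5473 × 0.8990 = 0.4920
D_Mars = 0.4920 × 6.43 km = 3.16 km

D ≈ 3.16 km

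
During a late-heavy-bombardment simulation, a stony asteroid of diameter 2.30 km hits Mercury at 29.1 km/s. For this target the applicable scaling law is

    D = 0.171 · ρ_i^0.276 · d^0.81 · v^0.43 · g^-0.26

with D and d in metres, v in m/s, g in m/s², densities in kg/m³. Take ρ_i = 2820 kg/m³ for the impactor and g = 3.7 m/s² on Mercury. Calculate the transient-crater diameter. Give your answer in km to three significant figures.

In SI units: d = 2300 m, v = 29100 m/s.
ρ_i^0.276 = 2820^0.276 = 8.959
d^0.81 = 2300^0.81 = 528.4
v^0.43 = 29100^0.43 = 83.08
g^-0.26 = 3.7^-0.26 = 0.7117
D = 0.171 × 8.959 × 528.4 × 83.08 × 0.7117 = 47864 m
   = 47.86 km

D ≈ 47.9 km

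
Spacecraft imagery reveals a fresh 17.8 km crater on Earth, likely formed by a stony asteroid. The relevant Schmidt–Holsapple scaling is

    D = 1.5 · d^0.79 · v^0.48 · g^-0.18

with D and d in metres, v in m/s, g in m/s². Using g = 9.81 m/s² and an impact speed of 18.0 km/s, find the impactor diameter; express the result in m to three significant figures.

Rearranging for d: d = [D / (1.5 · 18000^0.48 · 9.81^-0.18)]^(1/0.79).
D = 17800 m.
18000^0.48 = 110.3
9.81^-0.18 = 0.6630
Denominator = 1.5 × 110.3 × 0.6630 = 109.7
D / 109.7 = 17800 / 109.7 = 162.3
d = 162.3^(1/0.79) = 162.3^1.2658 = 627.8 m

d ≈ 628 m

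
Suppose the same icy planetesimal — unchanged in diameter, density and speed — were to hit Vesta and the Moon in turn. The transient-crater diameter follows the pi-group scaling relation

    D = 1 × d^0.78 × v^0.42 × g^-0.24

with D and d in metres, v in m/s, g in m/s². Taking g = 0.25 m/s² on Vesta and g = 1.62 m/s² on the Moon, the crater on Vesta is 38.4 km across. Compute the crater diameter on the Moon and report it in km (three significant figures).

D ≈ 24.5 km

All impactor-dependent factors cancel in the ratio, leaving D_Moon/D_Vesta = (g_Moon/g_Vesta)^-0.24.
(1.62/0.25)^-0.24 = 6.480^-0.24 = 0.6386
D_Moon = 0.6386 × 38.4 km = 24.5 km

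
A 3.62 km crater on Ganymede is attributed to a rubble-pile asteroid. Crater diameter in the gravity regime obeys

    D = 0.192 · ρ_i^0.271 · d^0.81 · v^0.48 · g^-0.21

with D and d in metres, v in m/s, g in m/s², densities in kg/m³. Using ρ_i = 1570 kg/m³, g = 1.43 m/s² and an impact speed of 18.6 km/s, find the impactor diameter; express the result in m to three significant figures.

d ≈ 52.4 m

Rearranging for d: d = [D / (0.192 · 1570^0.271 · 18600^0.48 · 1.43^-0.21)]^(1/0.81).
D = 3620 m.
1570^0.271 = 7.347
18600^0.48 = 112.0
1.43^-0.21 = 0.9276
Denominator = 0.192 × 7.347 × 112.0 × 0.9276 = 146.6
D / 146.6 = 3620 / 146.6 = 24.69
d = 24.69^(1/0.81) = 24.69^1.2346 = 52.38 m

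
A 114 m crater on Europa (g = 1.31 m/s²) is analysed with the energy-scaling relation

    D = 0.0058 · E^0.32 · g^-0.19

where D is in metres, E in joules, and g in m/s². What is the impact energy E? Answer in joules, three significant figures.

E ≈ 3.07 × 10^13 J

Rearranging: E = [D / (0.0058 · g^-0.19)]^(1/0.32).
g^-0.19 = 1.31^-0.19 = 0.9500
D / (0.0058 × 0.9500) = 114 / (5.510 × 10^-3) = 2.069 × 10^4
E = (2.069 × 10^4)^3.125 = 3.067 × 10^13 J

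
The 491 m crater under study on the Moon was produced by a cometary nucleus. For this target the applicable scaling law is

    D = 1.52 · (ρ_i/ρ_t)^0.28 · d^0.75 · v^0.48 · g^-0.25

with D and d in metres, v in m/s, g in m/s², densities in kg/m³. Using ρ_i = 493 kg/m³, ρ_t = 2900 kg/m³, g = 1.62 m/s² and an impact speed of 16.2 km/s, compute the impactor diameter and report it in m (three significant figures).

Rearranging for d: d = [D / (1.52 · (493/2900)^0.28 · 16200^0.48 · 1.62^-0.25)]^(1/0.75).
(493/2900)^0.28 = 0.6089
16200^0.48 = 104.8
1.62^-0.25 = 0.8864
Denominator = 1.52 × 0.6089 × 104.8 × 0.8864 = 85.98
D / 85.98 = 491 / 85.98 = 5.711
d = 5.711^(1/0.75) = 5.711^1.3333 = 10.21 m

d ≈ 10.2 m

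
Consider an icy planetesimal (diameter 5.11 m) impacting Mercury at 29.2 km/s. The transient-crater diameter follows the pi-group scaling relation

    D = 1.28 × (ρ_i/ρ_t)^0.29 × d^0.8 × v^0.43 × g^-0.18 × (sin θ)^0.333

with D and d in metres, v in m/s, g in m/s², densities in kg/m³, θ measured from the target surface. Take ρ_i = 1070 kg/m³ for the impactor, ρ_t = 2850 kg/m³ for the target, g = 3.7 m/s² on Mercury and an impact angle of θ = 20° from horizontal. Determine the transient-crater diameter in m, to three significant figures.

D ≈ 163 m

In SI units: v = 29200 m/s.
(ρ_i/ρ_t)^0.29 = (1070/2850)^0.29 = 0.7527
d^0.8 = 5.11^0.8 = 3.688
v^0.43 = 29200^0.43 = 83.20
g^-0.18 = 3.7^-0.18 = 0.7902
(sin 20°)^0.333 = 0.3420^0.333 = 0.6996
D = 1.28 × 0.7527 × 3.688 × 83.20 × 0.7902 × 0.6996 = 163.4 m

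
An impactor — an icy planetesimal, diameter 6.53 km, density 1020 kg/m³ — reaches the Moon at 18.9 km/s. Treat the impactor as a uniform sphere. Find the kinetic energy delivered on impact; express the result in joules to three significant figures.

E ≈ 2.66 × 10^22 J

d = 6530 m; v = 18900 m/s.
Mass m = (π/6) ρ d³ = (π/6) × 1020 × (6530)³ = 1.487 × 10^14 kg
E = ½ m v² = 0.5 × 1.487 × 10^14 × (18900)² = 2.656 × 10^22 J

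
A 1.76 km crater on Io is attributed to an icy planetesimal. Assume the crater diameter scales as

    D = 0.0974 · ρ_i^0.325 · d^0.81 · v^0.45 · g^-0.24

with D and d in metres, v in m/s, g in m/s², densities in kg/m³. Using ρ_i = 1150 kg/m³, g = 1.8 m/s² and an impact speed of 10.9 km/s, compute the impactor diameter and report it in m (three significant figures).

d ≈ 72.5 m

Rearranging for d: d = [D / (0.0974 · 1150^0.325 · 10900^0.45 · 1.8^-0.24)]^(1/0.81).
D = 1760 m.
1150^0.325 = 9.879
10900^0.45 = 65.59
1.8^-0.24 = 0.8684
Denominator = 0.0974 × 9.879 × 65.59 × 0.8684 = 54.81
D / 54.81 = 1760 / 54.81 = 32.11
d = 32.11^(1/0.81) = 32.11^1.2346 = 72.46 m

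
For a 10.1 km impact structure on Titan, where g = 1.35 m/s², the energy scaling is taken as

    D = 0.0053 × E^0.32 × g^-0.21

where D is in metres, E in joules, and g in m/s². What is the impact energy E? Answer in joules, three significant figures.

E ≈ 5.14 × 10^19 J

Rearranging: E = [D / (0.0053 · g^-0.21)]^(1/0.32).
D = 10100 m.
g^-0.21 = 1.35^-0.21 = 0.9389
D / (0.0053 × 0.9389) = 10100 / (4.976 × 10^-3) = 2.030 × 10^6
E = (2.030 × 10^6)^3.125 = 5.140 × 10^19 J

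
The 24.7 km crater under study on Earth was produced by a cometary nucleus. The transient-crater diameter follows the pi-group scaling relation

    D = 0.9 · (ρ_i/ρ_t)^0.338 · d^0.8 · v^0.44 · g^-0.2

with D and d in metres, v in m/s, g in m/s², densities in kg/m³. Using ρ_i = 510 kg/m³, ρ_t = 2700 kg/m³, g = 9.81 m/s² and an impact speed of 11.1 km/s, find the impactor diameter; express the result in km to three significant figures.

Rearranging for d: d = [D / (0.9 · (510/2700)^0.338 · 11100^0.44 · 9.81^-0.2)]^(1/0.8).
D = 24700 m.
(510/2700)^0.338 = 0.5693
11100^0.44 = 60.25
9.81^-0.2 = 0.6334
Denominator = 0.9 × 0.5693 × 60.25 × 0.6334 = 19.55
D / 19.55 = 24700 / 19.55 = 1263
d = 1263^(1/0.8) = 1263^1.25 = 7529 m

d ≈ 7.53 km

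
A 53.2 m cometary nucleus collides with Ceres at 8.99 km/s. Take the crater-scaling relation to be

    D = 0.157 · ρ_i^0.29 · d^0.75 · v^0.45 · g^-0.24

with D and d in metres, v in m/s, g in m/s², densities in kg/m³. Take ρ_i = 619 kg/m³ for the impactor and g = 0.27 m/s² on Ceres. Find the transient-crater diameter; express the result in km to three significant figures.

D ≈ 1.64 km

In SI units: v = 8990 m/s.
ρ_i^0.29 = 619^0.29 = 6.450
d^0.75 = 53.2^0.75 = 19.70
v^0.45 = 8990^0.45 = 60.14
g^-0.24 = 0.27^-0.24 = 1.369
D = 0.157 × 6.450 × 19.70 × 60.14 × 1.369 = 1642 m
   = 1.642 km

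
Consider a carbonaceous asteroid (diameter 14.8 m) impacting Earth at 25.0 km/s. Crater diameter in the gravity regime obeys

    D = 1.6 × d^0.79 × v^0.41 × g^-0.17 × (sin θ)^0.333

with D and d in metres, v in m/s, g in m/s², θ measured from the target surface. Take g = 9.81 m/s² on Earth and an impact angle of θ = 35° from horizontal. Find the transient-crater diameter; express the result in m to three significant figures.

D ≈ 482 m

In SI units: v = 25000 m/s.
d^0.79 = 14.8^0.79 = 8.404
v^0.41 = 25000^0.41 = 63.56
g^-0.17 = 9.81^-0.17 = 0.6783
(sin 35°)^0.333 = 0.5736^0.333 = 0.8310
D = 1.6 × 8.404 × 63.56 × 0.6783 × 0.8310 = 481.7 m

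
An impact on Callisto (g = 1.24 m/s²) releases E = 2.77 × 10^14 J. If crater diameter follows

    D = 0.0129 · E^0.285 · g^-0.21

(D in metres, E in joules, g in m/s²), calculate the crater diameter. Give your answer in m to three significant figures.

D ≈ 161 m

E^0.285 = (2.77 × 10^14)^0.285 = 1.306 × 10^4
g^-0.21 = 1.24^-0.21 = 0.9558
D = 0.0129 × 1.306 × 10^4 × 0.9558 = 161.0 m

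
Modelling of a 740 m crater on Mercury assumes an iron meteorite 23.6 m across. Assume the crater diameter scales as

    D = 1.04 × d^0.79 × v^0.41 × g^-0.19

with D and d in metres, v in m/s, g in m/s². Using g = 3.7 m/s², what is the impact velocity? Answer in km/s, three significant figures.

Rearranging for v: v = [D / (1.04 · 23.6^0.79 · 3.7^-0.19)]^(1/0.41).
23.6^0.79 = 12.15
3.7^-0.19 = 0.7799
Denominator = 1.04 × 12.15 × 0.7799 = 9.855
D / 9.855 = 740 / 9.855 = 75.09
v = 75.09^(1/0.41) = 75.09^2.439 = 37544 m/s

v ≈ 37.5 km/s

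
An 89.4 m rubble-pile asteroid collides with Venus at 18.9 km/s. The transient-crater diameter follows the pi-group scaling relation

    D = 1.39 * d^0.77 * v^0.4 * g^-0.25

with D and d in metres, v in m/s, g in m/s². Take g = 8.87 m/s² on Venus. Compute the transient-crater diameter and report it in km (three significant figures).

In SI units: v = 18900 m/s.
d^0.77 = 89.4^0.77 = 31.81
v^0.4 = 18900^0.4 = 51.36
g^-0.25 = 8.87^-0.25 = 0.5795
D = 1.39 × 31.81 × 51.36 × 0.5795 = 1316 m
   = 1.316 km

D ≈ 1.32 km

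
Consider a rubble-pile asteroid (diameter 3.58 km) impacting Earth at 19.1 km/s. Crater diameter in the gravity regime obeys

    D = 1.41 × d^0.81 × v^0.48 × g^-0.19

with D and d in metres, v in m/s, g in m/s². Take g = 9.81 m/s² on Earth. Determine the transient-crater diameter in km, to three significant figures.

D ≈ 78.4 km

In SI units: d = 3580 m, v = 19100 m/s.
d^0.81 = 3580^0.81 = 756.2
v^0.48 = 19100^0.48 = 113.5
g^-0.19 = 9.81^-0.19 = 0.6480
D = 1.41 × 756.2 × 113.5 × 0.6480 = 78420 m
   = 78.42 km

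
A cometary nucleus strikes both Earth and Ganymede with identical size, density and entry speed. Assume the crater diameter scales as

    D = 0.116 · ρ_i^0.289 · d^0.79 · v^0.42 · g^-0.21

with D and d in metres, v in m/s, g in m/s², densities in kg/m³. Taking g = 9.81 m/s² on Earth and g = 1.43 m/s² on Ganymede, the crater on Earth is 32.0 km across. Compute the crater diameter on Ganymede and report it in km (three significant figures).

All impactor-dependent factors cancel in the ratio, leaving D_Ganymede/D_Earth = (g_Ganymede/g_Earth)^-0.21.
(1.43/9.81)^-0.21 = 0.1458^-0.21 = 1.498
D_Ganymede = 1.498 × 32.0 km = 47.9 km

D ≈ 47.9 km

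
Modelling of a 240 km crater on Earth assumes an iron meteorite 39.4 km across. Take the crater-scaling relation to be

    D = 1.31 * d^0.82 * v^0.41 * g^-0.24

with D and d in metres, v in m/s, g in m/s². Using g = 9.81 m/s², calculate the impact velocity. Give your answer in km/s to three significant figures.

Rearranging for v: v = [D / (1.31 · 39400^0.82 · 9.81^-0.24)]^(1/0.41).
D = 240000 m.
39400^0.82 = 5866
9.81^-0.24 = 0.5781
Denominator = 1.31 × 5866 × 0.5781 = 4442
D / 4442 = 240000 / 4442 = 54.03
v = 54.03^(1/0.41) = 54.03^2.439 = 16823 m/s

v ≈ 16.8 km/s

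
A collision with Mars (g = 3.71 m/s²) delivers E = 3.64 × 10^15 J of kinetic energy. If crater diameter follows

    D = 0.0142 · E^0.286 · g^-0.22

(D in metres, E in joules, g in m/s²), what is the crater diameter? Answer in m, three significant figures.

E^0.286 = (3.64 × 10^15)^0.286 = 2.821 × 10^4
g^-0.22 = 3.71^-0.22 = 0.7494
D = 0.0142 × 2.821 × 10^4 × 0.7494 = 300.2 m

D ≈ 300 m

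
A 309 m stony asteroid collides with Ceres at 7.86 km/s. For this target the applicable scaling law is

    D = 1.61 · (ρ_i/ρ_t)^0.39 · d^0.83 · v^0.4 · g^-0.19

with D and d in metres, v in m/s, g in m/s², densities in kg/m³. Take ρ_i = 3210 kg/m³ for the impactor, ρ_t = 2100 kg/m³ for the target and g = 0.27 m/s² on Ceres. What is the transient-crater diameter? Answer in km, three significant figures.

In SI units: v = 7860 m/s.
(ρ_i/ρ_t)^0.39 = (3210/2100)^0.39 = 1.180
d^0.83 = 309^0.83 = 116.6
v^0.4 = 7860^0.4 = 36.16
g^-0.19 = 0.27^-0.19 = 1.282
D = 1.61 × 1.180 × 116.6 × 36.16 × 1.282 = 10269 m
   = 10.27 km

D ≈ 10.3 km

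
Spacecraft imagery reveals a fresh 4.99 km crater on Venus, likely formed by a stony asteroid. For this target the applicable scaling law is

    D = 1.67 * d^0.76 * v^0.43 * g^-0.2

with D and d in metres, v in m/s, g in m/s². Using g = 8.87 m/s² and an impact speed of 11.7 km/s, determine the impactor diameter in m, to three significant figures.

Rearranging for d: d = [D / (1.67 · 11700^0.43 · 8.87^-0.2)]^(1/0.76).
D = 4990 m.
11700^0.43 = 56.15
8.87^-0.2 = 0.6463
Denominator = 1.67 × 56.15 × 0.6463 = 60.60
D / 60.60 = 4990 / 60.60 = 82.34
d = 82.34^(1/0.76) = 82.34^1.3158 = 331.6 m

d ≈ 332 m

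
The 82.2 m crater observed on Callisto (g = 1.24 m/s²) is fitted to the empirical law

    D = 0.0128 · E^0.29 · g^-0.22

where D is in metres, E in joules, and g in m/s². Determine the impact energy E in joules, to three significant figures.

Rearranging: E = [D / (0.0128 · g^-0.22)]^(1/0.29).
g^-0.22 = 1.24^-0.22 = 0.9538
D / (0.0128 × 0.9538) = 82.2 / (0.01221) = 6.732 × 10^3
E = (6.732 × 10^3)^3.4483 = 1.587 × 10^13 J

E ≈ 1.59 × 10^13 J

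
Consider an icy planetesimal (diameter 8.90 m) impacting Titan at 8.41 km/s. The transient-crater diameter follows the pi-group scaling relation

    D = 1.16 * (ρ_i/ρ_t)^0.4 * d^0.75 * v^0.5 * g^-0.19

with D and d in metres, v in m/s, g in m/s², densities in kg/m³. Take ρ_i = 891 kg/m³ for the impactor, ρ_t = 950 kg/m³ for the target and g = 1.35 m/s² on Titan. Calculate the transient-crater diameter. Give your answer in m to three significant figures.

D ≈ 505 m

In SI units: v = 8410 m/s.
(ρ_i/ρ_t)^0.4 = (891/950)^0.4 = 0.9747
d^0.75 = 8.9^0.75 = 5.153
v^0.5 = 8410^0.5 = 91.71
g^-0.19 = 1.35^-0.19 = 0.9446
D = 1.16 × 0.9747 × 5.153 × 91.71 × 0.9446 = 504.7 m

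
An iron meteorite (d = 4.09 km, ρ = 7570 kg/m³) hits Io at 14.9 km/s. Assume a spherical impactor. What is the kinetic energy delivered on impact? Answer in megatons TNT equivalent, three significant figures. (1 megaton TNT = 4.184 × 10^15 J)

E ≈ 7.19 × 10^6 Mt TNT

d = 4090 m; v = 14900 m/s.
Mass m = (π/6) ρ d³ = (π/6) × 7570 × (4090)³ = 2.712 × 10^14 kg
E = ½ m v² = 0.5 × 2.712 × 10^14 × (14900)² = 3.010 × 10^22 J
   = 3.010 × 10^22 / 4.184×10^15 = 7.194 × 10^6 Mt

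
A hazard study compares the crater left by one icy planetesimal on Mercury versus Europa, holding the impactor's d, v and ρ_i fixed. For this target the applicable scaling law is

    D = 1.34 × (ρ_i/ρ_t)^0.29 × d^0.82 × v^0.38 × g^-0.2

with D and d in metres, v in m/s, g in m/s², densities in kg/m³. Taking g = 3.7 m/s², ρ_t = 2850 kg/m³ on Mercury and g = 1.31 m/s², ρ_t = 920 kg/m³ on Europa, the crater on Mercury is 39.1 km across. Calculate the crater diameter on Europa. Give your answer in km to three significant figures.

D ≈ 66.8 km

The impactor-only factors (d, v, ρ_i) cancel in the ratio, leaving D_Europa/D_Mercury = (g_Europa/g_Mercury)^-0.2 · (ρ_t,Mercury/ρ_t,Europa)^0.29.
(1.31/3.7)^-0.2 = 0.3541^-0.2 = 1.231
(2850/920)^0.29 = 3.098^0.29 = 1.388
Ratio = 1.231 × 1.388 = 1.709
D_Europa = 1.709 × 39.1 km = 66.8 km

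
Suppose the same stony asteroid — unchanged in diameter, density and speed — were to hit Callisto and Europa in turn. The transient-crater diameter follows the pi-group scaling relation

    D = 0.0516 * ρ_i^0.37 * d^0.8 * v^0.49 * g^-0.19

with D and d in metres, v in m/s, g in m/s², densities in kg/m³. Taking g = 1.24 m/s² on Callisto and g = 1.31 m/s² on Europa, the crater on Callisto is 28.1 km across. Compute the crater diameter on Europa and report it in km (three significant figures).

All impactor-dependent factors cancel in the ratio, leaving D_Europa/D_Callisto = (g_Europa/g_Callisto)^-0.19.
(1.31/1.24)^-0.19 = 1.056^-0.19 = 0.9897
D_Europa = 0.9897 × 28.1 km = 27.8 km

D ≈ 27.8 km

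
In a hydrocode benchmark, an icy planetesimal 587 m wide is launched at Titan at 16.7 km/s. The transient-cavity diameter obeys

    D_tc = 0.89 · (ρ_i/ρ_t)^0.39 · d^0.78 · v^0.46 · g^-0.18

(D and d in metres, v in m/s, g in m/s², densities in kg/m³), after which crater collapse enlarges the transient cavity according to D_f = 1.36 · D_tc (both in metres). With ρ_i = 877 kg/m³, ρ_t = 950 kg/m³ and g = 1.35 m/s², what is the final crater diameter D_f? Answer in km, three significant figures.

v = 16700 m/s.
(ρ_i/ρ_t)^0.39 = (877/950)^0.39 = 0.9693
d^0.78 = 587^0.78 = 144.4
v^0.46 = 16700^0.46 = 87.59
g^-0.18 = 1.35^-0.18 = 0.9474
D_tc = 0.89 × 0.9693 × 144.4 × 87.59 × 0.9474 = 10340 m
D_f = 1.36 × 10340 = 14062 m
     = 14.06 km

D_f ≈ 14.1 km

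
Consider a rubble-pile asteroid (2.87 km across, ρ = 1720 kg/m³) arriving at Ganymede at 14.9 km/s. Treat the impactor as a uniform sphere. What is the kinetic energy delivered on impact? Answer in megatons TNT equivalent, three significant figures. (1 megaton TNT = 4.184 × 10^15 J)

d = 2870 m; v = 14900 m/s.
Mass m = (π/6) ρ d³ = (π/6) × 1720 × (2870)³ = 2.129 × 10^13 kg
E = ½ m v² = 0.5 × 2.129 × 10^13 × (14900)² = 2.363 × 10^21 J
   = 2.363 × 10^21 / 4.184×10^15 = 5.648 × 10^5 Mt

E ≈ 5.65 × 10^5 Mt TNT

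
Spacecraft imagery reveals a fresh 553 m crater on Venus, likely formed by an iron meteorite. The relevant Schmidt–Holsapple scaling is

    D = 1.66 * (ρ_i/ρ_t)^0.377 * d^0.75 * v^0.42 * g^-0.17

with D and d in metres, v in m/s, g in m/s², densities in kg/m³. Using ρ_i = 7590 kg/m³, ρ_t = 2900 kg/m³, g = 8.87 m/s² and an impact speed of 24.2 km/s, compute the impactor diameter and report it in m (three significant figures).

d ≈ 8.19 m

Rearranging for d: d = [D / (1.66 · (7590/2900)^0.377 · 24200^0.42 · 8.87^-0.17)]^(1/0.75).
(7590/2900)^0.377 = 1.437
24200^0.42 = 69.37
8.87^-0.17 = 0.6900
Denominator = 1.66 × 1.437 × 69.37 × 0.6900 = 114.2
D / 114.2 = 553 / 114.2 = 4.842
d = 4.842^(1/0.75) = 4.842^1.3333 = 8.191 m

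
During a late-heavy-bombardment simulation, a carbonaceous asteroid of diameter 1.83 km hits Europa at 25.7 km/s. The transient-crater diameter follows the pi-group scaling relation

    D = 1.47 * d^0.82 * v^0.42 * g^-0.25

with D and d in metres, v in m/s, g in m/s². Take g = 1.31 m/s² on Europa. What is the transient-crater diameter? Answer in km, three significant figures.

In SI units: d = 1830 m, v = 25700 m/s.
d^0.82 = 1830^0.82 = 473.4
v^0.42 = 25700^0.42 = 71.15
g^-0.25 = 1.31^-0.25 = 0.9347
D = 1.47 × 473.4 × 71.15 × 0.9347 = 46280 m
   = 46.28 km

D ≈ 46.3 km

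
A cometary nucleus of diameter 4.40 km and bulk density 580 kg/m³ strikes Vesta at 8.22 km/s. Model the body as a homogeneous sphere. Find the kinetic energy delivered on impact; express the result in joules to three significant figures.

d = 4400 m; v = 8220 m/s.
Mass m = (π/6) ρ d³ = (π/6) × 580 × (4400)³ = 2.587 × 10^13 kg
E = ½ m v² = 0.5 × 2.587 × 10^13 × (8220)² = 8.740 × 10^20 J

E ≈ 8.74 × 10^20 J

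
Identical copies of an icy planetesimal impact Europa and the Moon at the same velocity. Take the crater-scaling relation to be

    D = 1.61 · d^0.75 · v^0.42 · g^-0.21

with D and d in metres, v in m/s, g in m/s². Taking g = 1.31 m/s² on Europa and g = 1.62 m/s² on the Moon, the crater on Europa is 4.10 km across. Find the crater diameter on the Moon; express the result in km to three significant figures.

D ≈ 3.92 km

All impactor-dependent factors cancel in the ratio, leaving D_Moon/D_Europa = (g_Moon/g_Europa)^-0.21.
(1.62/1.31)^-0.21 = 1.237^-0.21 = 0.9563
D_Moon = 0.9563 × 4.10 km = 3.92 km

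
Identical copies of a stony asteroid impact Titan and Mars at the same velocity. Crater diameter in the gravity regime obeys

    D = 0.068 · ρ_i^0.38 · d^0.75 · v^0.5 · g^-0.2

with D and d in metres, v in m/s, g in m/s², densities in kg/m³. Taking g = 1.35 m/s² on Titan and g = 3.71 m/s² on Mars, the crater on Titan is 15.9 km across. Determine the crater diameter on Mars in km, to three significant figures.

All impactor-dependent factors cancel in the ratio, leaving D_Mars/D_Titan = (g_Mars/g_Titan)^-0.2.
(3.71/1.35)^-0.2 = 2.748^-0.2 = 0.8170
D_Mars = 0.8170 × 15.9 km = 13.0 km

D ≈ 13.0 km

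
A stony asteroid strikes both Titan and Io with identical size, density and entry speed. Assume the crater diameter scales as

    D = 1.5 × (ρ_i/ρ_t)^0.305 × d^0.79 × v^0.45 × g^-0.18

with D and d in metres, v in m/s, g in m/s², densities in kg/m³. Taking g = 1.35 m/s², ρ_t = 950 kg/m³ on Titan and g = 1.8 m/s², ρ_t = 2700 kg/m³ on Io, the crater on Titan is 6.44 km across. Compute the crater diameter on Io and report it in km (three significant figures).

D ≈ 4.45 km

The impactor-only factors (d, v, ρ_i) cancel in the ratio, leaving D_Io/D_Titan = (g_Io/g_Titan)^-0.18 · (ρ_t,Titan/ρ_t,Io)^0.305.
(1.8/1.35)^-0.18 = 1.333^-0.18 = 0.9496
(950/2700)^0.305 = 0.3519^0.305 = 0.7272
Ratio = 0.9496 × 0.7272 = 0.6905
D_Io = 0.6905 × 6.44 km = 4.45 km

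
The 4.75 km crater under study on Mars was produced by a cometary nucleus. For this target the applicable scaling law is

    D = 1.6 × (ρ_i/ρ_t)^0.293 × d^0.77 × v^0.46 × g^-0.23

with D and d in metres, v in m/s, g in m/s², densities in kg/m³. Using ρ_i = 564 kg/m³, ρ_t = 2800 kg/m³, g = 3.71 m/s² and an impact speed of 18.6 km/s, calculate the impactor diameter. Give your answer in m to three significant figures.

d ≈ 248 m

Rearranging for d: d = [D / (1.6 · (564/2800)^0.293 · 18600^0.46 · 3.71^-0.23)]^(1/0.77).
D = 4750 m.
(564/2800)^0.293 = 0.6253
18600^0.46 = 92.04
3.71^-0.23 = 0.7397
Denominator = 1.6 × 0.6253 × 92.04 × 0.7397 = 68.11
D / 68.11 = 4750 / 68.11 = 69.74
d = 69.74^(1/0.77) = 69.74^1.2987 = 247.8 m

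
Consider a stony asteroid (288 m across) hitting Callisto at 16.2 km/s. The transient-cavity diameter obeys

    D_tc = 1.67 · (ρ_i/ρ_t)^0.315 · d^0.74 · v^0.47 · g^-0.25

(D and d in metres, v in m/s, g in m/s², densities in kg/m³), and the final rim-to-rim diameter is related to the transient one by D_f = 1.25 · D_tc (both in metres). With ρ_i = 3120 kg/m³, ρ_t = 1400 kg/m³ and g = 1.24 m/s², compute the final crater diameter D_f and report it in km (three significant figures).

v = 16200 m/s.
(ρ_i/ρ_t)^0.315 = (3120/1400)^0.315 = 1.287
d^0.74 = 288^0.74 = 66.06
v^0.47 = 16200^0.47 = 95.16
g^-0.25 = 1.24^-0.25 = 0.9476
D_tc = 1.67 × 1.287 × 66.06 × 95.16 × 0.9476 = 12800 m
D_f = 1.25 × 12800 = 16000 m
     = 16.00 km

D_f ≈ 16.0 km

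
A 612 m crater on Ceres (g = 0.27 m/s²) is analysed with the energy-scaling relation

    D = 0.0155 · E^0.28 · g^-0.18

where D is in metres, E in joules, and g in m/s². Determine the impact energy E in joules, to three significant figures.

E ≈ 1.12 × 10^16 J

Rearranging: E = [D / (0.0155 · g^-0.18)]^(1/0.28).
g^-0.18 = 0.27^-0.18 = 1.266
D / (0.0155 × 1.266) = 612 / (0.01962) = 3.119 × 10^4
E = (3.119 × 10^4)^3.5714 = 1.122 × 10^16 J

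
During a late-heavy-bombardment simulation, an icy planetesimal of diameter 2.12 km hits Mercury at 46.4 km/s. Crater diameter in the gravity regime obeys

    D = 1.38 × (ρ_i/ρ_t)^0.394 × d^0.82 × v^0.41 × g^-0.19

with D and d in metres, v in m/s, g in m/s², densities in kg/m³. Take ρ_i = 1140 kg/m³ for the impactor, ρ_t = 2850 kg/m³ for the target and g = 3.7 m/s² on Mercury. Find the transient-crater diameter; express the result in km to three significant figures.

D ≈ 32.8 km

In SI units: d = 2120 m, v = 46400 m/s.
(ρ_i/ρ_t)^0.394 = (1140/2850)^0.394 = 0.6970
d^0.82 = 2120^0.82 = 534.1
v^0.41 = 46400^0.41 = 81.90
g^-0.19 = 3.7^-0.19 = 0.7799
D = 1.38 × 0.6970 × 534.1 × 81.90 × 0.7799 = 32814 m
   = 32.81 km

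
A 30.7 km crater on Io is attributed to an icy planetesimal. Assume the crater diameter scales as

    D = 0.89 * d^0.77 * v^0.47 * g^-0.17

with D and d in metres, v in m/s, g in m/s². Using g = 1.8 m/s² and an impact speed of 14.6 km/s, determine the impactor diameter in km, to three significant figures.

Rearranging for d: d = [D / (0.89 · 14600^0.47 · 1.8^-0.17)]^(1/0.77).
D = 30700 m.
14600^0.47 = 90.62
1.8^-0.17 = 0.9049
Denominator = 0.89 × 90.62 × 0.9049 = 72.98
D / 72.98 = 30700 / 72.98 = 420.7
d = 420.7^(1/0.77) = 420.7^1.2987 = 2557 m

d ≈ 2.56 km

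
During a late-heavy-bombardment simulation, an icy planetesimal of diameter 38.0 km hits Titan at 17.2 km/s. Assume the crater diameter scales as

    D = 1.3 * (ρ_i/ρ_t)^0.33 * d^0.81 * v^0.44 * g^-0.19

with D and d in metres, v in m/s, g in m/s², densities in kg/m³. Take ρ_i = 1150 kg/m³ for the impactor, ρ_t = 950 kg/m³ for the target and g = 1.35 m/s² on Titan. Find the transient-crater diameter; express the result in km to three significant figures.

In SI units: d = 38000 m, v = 17200 m/s.
(ρ_i/ρ_t)^0.33 = (1150/950)^0.33 = 1.065
d^0.81 = 38000^0.81 = 5124
v^0.44 = 17200^0.44 = 73.05
g^-0.19 = 1.35^-0.19 = 0.9446
D = 1.3 × 1.065 × 5124 × 73.05 × 0.9446 = 4.895 × 10^5 m
   = 489.5 km

D ≈ 490 km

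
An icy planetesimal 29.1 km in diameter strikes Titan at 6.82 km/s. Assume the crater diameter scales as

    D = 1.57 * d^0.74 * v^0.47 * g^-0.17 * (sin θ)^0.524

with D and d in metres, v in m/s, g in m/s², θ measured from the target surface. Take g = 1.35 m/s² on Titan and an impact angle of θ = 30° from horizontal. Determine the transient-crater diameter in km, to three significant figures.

In SI units: d = 29100 m, v = 6820 m/s.
d^0.74 = 29100^0.74 = 2010
v^0.47 = 6820^0.47 = 63.37
g^-0.17 = 1.35^-0.17 = 0.9503
(sin 30°)^0.524 = 0.5000^0.524 = 0.6954
D = 1.57 × 2010 × 63.37 × 0.9503 × 0.6954 = 1.322 × 10^5 m
   = 132.2 km

D ≈ 132 km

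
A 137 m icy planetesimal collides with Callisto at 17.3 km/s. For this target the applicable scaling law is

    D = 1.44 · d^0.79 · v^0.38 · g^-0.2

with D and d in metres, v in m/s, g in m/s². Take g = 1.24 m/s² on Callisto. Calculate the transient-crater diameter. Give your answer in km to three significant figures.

D ≈ 2.74 km

In SI units: v = 17300 m/s.
d^0.79 = 137^0.79 = 48.75
v^0.38 = 17300^0.38 = 40.78
g^-0.2 = 1.24^-0.2 = 0.9579
D = 1.44 × 48.75 × 40.78 × 0.9579 = 2742 m
   = 2.742 km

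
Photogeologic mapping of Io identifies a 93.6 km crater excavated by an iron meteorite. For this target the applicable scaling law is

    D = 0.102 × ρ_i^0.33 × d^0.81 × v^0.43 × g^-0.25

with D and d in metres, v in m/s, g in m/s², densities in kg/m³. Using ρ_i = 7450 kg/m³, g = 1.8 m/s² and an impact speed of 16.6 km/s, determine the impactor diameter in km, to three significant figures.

d ≈ 4.19 km

Rearranging for d: d = [D / (0.102 · 7450^0.33 · 16600^0.43 · 1.8^-0.25)]^(1/0.81).
D = 93600 m.
7450^0.33 = 18.96
16600^0.43 = 65.26
1.8^-0.25 = 0.8633
Denominator = 0.102 × 18.96 × 65.26 × 0.8633 = 109.0
D / 109.0 = 93600 / 109.0 = 858.7
d = 858.7^(1/0.81) = 858.7^1.2346 = 4189 m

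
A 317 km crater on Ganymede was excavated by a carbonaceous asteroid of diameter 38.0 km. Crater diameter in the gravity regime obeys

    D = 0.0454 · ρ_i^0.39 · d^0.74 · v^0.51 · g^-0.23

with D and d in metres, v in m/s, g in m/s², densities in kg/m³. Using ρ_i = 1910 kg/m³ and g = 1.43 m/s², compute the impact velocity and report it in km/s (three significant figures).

v ≈ 21.7 km/s

Rearranging for v: v = [D / (0.0454 · 1910^0.39 · 38000^0.74 · 1.43^-0.23)]^(1/0.51).
D = 317000 m.
1910^0.39 = 19.04
38000^0.74 = 2449
1.43^-0.23 = 0.9210
Denominator = 0.0454 × 19.04 × 2449 × 0.9210 = 1950
D / 1950 = 317000 / 1950 = 162.6
v = 162.6^(1/0.51) = 162.6^1.9608 = 21655 m/s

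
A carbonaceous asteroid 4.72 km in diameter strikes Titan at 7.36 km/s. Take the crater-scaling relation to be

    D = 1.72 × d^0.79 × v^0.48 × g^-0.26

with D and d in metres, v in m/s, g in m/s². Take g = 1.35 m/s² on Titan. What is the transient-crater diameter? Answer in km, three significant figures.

In SI units: d = 4720 m, v = 7360 m/s.
d^0.79 = 4720^0.79 = 798.8
v^0.48 = 7360^0.48 = 71.80
g^-0.26 = 1.35^-0.26 = 0.9249
D = 1.72 × 798.8 × 71.80 × 0.9249 = 91240 m
   = 91.24 km

D ≈ 91.2 km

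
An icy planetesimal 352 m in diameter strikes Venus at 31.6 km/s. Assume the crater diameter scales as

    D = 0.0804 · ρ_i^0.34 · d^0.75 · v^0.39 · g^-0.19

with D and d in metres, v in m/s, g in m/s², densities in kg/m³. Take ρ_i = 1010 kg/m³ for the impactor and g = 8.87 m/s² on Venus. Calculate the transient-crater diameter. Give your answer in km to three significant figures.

D ≈ 2.58 km

In SI units: v = 31600 m/s.
ρ_i^0.34 = 1010^0.34 = 10.51
d^0.75 = 352^0.75 = 81.27
v^0.39 = 31600^0.39 = 56.87
g^-0.19 = 8.87^-0.19 = 0.6605
D = 0.0804 × 10.51 × 81.27 × 56.87 × 0.6605 = 2580 m
   = 2.580 km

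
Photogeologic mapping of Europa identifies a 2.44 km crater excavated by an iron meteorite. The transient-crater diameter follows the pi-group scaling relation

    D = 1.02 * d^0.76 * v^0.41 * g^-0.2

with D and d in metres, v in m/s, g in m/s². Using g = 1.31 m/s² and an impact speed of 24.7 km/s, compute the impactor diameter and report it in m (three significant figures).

d ≈ 128 m

Rearranging for d: d = [D / (1.02 · 24700^0.41 · 1.31^-0.2)]^(1/0.76).
D = 2440 m.
24700^0.41 = 63.24
1.31^-0.2 = 0.9474
Denominator = 1.02 × 63.24 × 0.9474 = 61.11
D / 61.11 = 2440 / 61.11 = 39.93
d = 39.93^(1/0.76) = 39.93^1.3158 = 127.9 m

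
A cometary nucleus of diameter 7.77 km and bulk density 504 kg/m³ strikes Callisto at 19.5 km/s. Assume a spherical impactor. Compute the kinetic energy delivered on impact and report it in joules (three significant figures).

d = 7770 m; v = 19500 m/s.
Mass m = (π/6) ρ d³ = (π/6) × 504 × (7770)³ = 1.238 × 10^14 kg
E = ½ m v² = 0.5 × 1.238 × 10^14 × (19500)² = 2.354 × 10^22 J

E ≈ 2.35 × 10^22 J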